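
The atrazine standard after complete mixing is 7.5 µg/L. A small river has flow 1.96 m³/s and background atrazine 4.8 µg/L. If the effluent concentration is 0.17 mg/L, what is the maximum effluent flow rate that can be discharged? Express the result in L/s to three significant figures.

32.6 L/s

4.8 µg/L = 0.0048 mg/L.
7.5 µg/L = 0.0075 mg/L.
Mass balance at complete mixing: C_std·(Q_w + Q_r) = Q_w·C_e + Q_r·C_b.
Rearranging, Q_w = Q_r·(C_std − C_b)/(C_e − C_std) = 1.96·(0.0075 − 0.0048) / (0.17 − 0.0075) = 0.03257 m³/s.
= 32.57 L/s.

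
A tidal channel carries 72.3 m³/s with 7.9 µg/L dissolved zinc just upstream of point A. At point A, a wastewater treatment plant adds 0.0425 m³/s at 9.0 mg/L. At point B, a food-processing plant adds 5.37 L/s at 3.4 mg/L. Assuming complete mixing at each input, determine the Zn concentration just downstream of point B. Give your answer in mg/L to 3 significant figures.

7.9 µg/L = 0.0079 mg/L.
After input A: C = (72.3·0.0079 + 0.0425·9) / 72.34 = 0.01318 mg/L.
5.37 L/s = 0.00537 m³/s.
After input B: C = (72.34·0.01318 + 0.00537·3.4) / 72.35 = 0.01343 mg/L.

0.0134 mg/L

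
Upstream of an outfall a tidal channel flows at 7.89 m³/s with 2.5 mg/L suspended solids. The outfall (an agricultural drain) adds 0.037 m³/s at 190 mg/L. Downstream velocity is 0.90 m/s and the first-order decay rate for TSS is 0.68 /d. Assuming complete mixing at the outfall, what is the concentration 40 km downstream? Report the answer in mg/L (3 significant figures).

After complete mixing, C₀ = (0.037·190 + 7.89·2.5) / 7.927 = 3.375 mg/L.
Travel time t = 4e+04 m / 0.90 m/s = 4.444e+04 s = 0.5144 d.
C = 3.375·exp(−0.68·0.5144) = 3.375·0.7048 = 2.379 mg/L.

2.38 mg/L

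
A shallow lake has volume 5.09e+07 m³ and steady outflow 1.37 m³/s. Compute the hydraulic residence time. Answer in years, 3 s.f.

Q = 1.37 m³/s × 3.156e+07 s/yr = 4.323e+07 m³/yr.
Hydraulic residence time τ = V/Q = 5.09e+07/4.323e+07 = 1.177 yr.

1.18 yr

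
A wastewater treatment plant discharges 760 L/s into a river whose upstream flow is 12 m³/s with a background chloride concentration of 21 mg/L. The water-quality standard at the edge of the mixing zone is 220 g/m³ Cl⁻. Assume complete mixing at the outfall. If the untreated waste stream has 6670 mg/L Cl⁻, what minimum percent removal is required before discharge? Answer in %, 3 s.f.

760 L/s = 0.76 m³/s.
Mass balance: 220·12.76 = 0.76·Cₑ + 12·21.
Cₑ = (2807 − 252) / 0.76 = 3362 mg/L.
Required removal = 1 − 3362/6670 = 49.59 %.

49.6 %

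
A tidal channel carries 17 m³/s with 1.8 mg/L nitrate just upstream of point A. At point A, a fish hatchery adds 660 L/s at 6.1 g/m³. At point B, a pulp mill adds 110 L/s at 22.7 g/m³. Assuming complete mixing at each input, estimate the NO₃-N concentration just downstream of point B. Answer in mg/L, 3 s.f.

660 L/s = 0.66 m³/s.
After input A: C = (17·1.8 + 0.66·6.1) / 17.66 = 1.961 mg/L.
110 L/s = 0.11 m³/s.
After input B: C = (17.66·1.961 + 0.11·22.7) / 17.77 = 2.089 mg/L.

2.09 mg/L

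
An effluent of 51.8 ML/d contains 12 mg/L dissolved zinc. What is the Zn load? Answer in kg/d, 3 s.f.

51.8 ML/d = 0.5995 m³/s.
Mass flux = Q·C = 0.5995 m³/s × 12 g/m³ = 7.194 g/s.
= 7.194 g/s × 86.4 = 621.6 kg/d.

622 kg/d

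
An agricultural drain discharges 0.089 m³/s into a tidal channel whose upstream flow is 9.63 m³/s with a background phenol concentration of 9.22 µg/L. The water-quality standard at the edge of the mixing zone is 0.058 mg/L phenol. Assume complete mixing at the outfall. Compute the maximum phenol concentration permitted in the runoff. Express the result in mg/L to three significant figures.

5.34 mg/L

9.22 µg/L = 0.00922 mg/L.
Mass balance: 0.058·9.719 = 0.089·Cₑ + 9.63·0.00922.
Cₑ = (0.5637 − 0.08879) / 0.089 = 5.336 mg/L.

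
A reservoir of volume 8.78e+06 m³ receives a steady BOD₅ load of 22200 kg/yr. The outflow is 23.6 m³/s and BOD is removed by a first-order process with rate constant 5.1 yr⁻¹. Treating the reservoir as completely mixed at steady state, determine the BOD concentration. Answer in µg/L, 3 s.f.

28.1 µg/L

Outflow Q = 23.6 m³/s × 3.156e+07 s/yr = 7.448e+08 m³/yr.
Steady-state CSTR mass balance: W = Q·C + k·V·C, so C = W/(Q + kV).
Q + kV = 7.448e+08 + 5.1·8.78e+06 = 7.895e+08 m³/yr.
C = 22200/7.895e+08 = 2.812e-05 kg/m³ = 0.02812 mg/L = 28.12 µg/L.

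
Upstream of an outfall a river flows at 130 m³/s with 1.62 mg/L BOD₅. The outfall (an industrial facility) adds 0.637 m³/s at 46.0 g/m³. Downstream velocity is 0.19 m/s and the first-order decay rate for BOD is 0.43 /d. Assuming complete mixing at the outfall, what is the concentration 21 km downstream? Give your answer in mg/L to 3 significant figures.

After complete mixing, C₀ = (0.637·46 + 130·1.62) / 130.6 = 1.836 mg/L.
Travel time t = 2.1e+04 m / 0.19 m/s = 1.105e+05 s = 1.279 d.
C = 1.836·exp(−0.43·1.279) = 1.836·0.5769 = 1.059 mg/L.

1.06 mg/L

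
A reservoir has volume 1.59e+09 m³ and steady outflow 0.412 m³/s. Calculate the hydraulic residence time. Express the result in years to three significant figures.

122 yr

Q = 0.412 m³/s × 3.156e+07 s/yr = 1.3e+07 m³/yr.
Hydraulic residence time τ = V/Q = 1.59e+09/1.3e+07 = 122.3 yr.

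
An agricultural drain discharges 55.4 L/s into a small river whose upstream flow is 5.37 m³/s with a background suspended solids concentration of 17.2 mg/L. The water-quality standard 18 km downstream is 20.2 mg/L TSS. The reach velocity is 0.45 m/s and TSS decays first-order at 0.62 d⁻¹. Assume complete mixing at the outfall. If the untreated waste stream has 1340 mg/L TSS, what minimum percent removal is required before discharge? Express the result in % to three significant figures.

55.4 L/s = 0.0554 m³/s.
Travel time to the compliance point: t = 1.8e+04/0.45 = 4e+04 s = 0.463 d; decay factor exp(−0.62·0.463) = 0.7505.
So the concentration just after mixing may be at most 20.2/0.7505 = 26.92 mg/L.
Mass balance: 26.92·5.425 = 0.0554·Cₑ + 5.37·17.2.
Cₑ = (146 − 92.36) / 0.0554 = 968.7 mg/L.
Required removal = 1 − 968.7/1340 = 27.71 %.

27.7 %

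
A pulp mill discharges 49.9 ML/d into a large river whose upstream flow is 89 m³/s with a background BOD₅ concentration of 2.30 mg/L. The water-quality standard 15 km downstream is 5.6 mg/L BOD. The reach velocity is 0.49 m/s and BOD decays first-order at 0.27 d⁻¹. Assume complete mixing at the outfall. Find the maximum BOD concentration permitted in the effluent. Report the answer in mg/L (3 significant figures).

49.9 ML/d = 0.5775 m³/s.
Travel time to the compliance point: t = 1.5e+04/0.49 = 3.061e+04 s = 0.3543 d; decay factor exp(−0.27·0.3543) = 0.9088.
So the concentration just after mixing may be at most 5.6/0.9088 = 6.162 mg/L.
Mass balance: 6.162·89.58 = 0.5775·Cₑ + 89·2.3.
Cₑ = (552 − 204.7) / 0.5775 = 601.3 mg/L.

601 mg/L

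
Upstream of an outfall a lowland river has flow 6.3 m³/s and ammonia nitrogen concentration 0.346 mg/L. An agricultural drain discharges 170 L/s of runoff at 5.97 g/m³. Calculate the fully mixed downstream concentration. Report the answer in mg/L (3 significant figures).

170 L/s = 0.17 m³/s.
Conservation of mass across the mixing zone: C = (0.17·5.97 + 6.3·0.346) / (0.17 + 6.3) = 3.195/6.47 = 0.4938 mg/L.

0.494 mg/L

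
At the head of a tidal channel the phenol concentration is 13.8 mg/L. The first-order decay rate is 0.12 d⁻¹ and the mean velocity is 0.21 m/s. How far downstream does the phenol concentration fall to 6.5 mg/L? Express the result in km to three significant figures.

From C = C₀·e^(−kt), t = ln(C₀/C)/k = ln(13.8/6.5)/0.12 = 0.7529/0.12 = 6.274 d.
Distance = v·t = 0.21 m/s × 5.421e+05 s = 1.138e+05 m = 113.8 km.

114 km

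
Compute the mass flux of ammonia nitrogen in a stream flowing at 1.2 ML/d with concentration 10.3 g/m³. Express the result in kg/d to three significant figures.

1.2 ML/d = 0.01389 m³/s.
Mass flux = Q·C = 0.01389 m³/s × 10.3 g/m³ = 0.1431 g/s.
= 0.1431 g/s × 86.4 = 12.36 kg/d.

12.4 kg/d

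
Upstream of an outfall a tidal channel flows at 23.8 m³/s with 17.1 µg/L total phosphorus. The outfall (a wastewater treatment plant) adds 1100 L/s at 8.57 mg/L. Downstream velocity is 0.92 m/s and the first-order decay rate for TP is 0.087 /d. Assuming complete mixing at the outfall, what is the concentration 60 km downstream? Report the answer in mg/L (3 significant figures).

0.370 mg/L

1100 L/s = 1.1 m³/s.
17.1 µg/L = 0.0171 mg/L.
After complete mixing, C₀ = (1.1·8.57 + 23.8·0.0171) / 24.9 = 0.3949 mg/L.
Travel time t = 6e+04 m / 0.92 m/s = 6.522e+04 s = 0.7548 d.
C = 0.3949·exp(−0.087·0.7548) = 0.3949·0.9364 = 0.3698 mg/L.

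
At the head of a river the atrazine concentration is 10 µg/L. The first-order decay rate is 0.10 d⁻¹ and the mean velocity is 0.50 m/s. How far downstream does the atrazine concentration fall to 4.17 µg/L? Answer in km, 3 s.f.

378 km

From C = C₀·e^(−kt), t = ln(C₀/C)/k = ln(10/4.17)/0.10 = 0.8747/0.10 = 8.747 d.
Distance = v·t = 0.50 m/s × 7.557e+05 s = 3.779e+05 m = 377.9 km.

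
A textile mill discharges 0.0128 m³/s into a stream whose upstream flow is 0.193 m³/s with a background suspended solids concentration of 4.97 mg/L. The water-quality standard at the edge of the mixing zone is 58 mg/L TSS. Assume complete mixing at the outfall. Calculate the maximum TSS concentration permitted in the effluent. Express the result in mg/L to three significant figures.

Mass balance: 58·0.2058 = 0.0128·Cₑ + 0.193·4.97.
Cₑ = (11.94 − 0.9592) / 0.0128 = 857.6 mg/L.

858 mg/L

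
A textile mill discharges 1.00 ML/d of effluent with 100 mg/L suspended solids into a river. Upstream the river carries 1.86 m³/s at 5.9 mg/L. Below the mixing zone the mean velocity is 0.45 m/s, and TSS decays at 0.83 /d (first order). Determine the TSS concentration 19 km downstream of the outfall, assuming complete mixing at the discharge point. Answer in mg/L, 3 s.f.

1.00 ML/d = 0.01157 m³/s.
After complete mixing, C₀ = (0.01157·100 + 1.86·5.9) / 1.872 = 6.482 mg/L.
Travel time t = 1.9e+04 m / 0.45 m/s = 4.222e+04 s = 0.4887 d.
C = 6.482·exp(−0.83·0.4887) = 6.482·0.6666 = 4.321 mg/L.

4.32 mg/L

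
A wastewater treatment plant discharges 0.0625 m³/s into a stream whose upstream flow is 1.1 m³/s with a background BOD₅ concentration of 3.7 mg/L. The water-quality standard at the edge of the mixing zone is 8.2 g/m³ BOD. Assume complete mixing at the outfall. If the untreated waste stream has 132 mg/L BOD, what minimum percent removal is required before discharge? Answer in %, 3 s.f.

Mass balance: 8.2·1.163 = 0.0625·Cₑ + 1.1·3.7.
Cₑ = (9.533 − 4.07) / 0.0625 = 87.4 mg/L.
Required removal = 1 − 87.4/132 = 33.79 %.

33.8 %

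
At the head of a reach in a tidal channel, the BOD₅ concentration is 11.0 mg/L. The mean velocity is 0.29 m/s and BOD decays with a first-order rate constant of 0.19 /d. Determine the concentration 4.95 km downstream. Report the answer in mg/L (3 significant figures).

10.6 mg/L

Travel time t = 4.95 km / 0.29 m/s = 4950/0.29 = 1.707e+04 s = 0.1976 d.
First-order decay: C = 11.0·exp(−0.19·0.1976) = 11.0·0.9632 = 10.59 mg/L.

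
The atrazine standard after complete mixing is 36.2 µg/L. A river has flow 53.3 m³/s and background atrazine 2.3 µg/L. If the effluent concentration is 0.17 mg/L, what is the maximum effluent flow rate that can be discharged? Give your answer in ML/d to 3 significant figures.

2.3 µg/L = 0.0023 mg/L.
36.2 µg/L = 0.0362 mg/L.
Mass balance at complete mixing: C_std·(Q_w + Q_r) = Q_w·C_e + Q_r·C_b.
Rearranging, Q_w = Q_r·(C_std − C_b)/(C_e − C_std) = 53.3·(0.0362 − 0.0023) / (0.17 − 0.0362) = 13.5 m³/s.
= 1167 ML/d.

1170 ML/d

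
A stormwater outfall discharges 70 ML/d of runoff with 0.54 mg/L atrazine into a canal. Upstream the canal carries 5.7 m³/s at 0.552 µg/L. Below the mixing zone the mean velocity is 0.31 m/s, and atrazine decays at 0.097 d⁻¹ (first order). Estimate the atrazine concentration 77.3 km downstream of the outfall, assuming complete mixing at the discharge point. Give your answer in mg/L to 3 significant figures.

0.0512 mg/L

70 ML/d = 0.8102 m³/s.
0.552 µg/L = 0.000552 mg/L.
After complete mixing, C₀ = (0.8102·0.54 + 5.7·0.000552) / 6.51 = 0.06769 mg/L.
Travel time t = 7.73e+04 m / 0.31 m/s = 2.494e+05 s = 2.886 d.
C = 0.06769·exp(−0.097·2.886) = 0.06769·0.7558 = 0.05116 mg/L.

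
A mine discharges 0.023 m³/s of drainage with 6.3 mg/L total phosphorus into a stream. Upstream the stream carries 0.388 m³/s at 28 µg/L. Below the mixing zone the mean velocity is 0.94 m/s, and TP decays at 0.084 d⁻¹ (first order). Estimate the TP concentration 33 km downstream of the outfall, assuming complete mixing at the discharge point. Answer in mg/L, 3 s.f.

28 µg/L = 0.028 mg/L.
After complete mixing, C₀ = (0.023·6.3 + 0.388·0.028) / 0.411 = 0.379 mg/L.
Travel time t = 3.3e+04 m / 0.94 m/s = 3.511e+04 s = 0.4063 d.
C = 0.379·exp(−0.084·0.4063) = 0.379·0.9664 = 0.3663 mg/L.

0.366 mg/L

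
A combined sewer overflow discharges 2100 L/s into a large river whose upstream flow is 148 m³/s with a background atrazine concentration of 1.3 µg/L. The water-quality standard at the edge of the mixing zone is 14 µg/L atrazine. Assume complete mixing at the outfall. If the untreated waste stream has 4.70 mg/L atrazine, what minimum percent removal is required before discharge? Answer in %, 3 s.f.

2100 L/s = 2.1 m³/s.
1.3 µg/L = 0.0013 mg/L.
14 µg/L = 0.014 mg/L.
Mass balance: 0.014·150.1 = 2.1·Cₑ + 148·0.0013.
Cₑ = (2.101 − 0.1924) / 2.1 = 0.909 mg/L.
Required removal = 1 − 0.909/4.70 = 80.66 %.

80.7 %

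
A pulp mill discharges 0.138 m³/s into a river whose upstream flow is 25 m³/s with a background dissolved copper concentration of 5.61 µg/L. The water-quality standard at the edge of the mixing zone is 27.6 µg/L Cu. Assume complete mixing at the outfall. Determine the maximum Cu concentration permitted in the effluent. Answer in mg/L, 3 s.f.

5.61 µg/L = 0.00561 mg/L.
27.6 µg/L = 0.0276 mg/L.
Mass balance: 0.0276·25.14 = 0.138·Cₑ + 25·0.00561.
Cₑ = (0.6938 − 0.1403) / 0.138 = 4.011 mg/L.

4.01 mg/L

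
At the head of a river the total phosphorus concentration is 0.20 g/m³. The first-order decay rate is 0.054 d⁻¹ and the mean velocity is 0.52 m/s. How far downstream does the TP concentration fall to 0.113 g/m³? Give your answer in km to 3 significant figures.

475 km

From C = C₀·e^(−kt), t = ln(C₀/C)/k = ln(0.20/0.113)/0.054 = 0.5709/0.054 = 10.57 d.
Distance = v·t = 0.52 m/s × 9.135e+05 s = 4.75e+05 m = 475 km.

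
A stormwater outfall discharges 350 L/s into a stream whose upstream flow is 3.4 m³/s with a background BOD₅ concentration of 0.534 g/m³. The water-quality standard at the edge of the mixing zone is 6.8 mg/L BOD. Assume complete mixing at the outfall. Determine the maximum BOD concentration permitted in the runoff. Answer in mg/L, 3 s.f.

67.7 mg/L

350 L/s = 0.35 m³/s.
Mass balance: 6.8·3.75 = 0.35·Cₑ + 3.4·0.534.
Cₑ = (25.5 − 1.816) / 0.35 = 67.67 mg/L.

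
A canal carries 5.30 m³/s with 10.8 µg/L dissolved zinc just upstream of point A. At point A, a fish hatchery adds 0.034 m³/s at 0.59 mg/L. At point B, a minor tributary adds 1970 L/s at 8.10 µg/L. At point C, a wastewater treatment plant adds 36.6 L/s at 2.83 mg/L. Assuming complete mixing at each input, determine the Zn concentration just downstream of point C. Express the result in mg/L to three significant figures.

10.8 µg/L = 0.0108 mg/L.
After input A: C = (5.3·0.0108 + 0.034·0.59) / 5.334 = 0.01449 mg/L.
1970 L/s = 1.97 m³/s.
8.10 µg/L = 0.0081 mg/L.
After input B: C = (5.334·0.01449 + 1.97·0.0081) / 7.304 = 0.01277 mg/L.
36.6 L/s = 0.0366 m³/s.
After input C: C = (7.304·0.01277 + 0.0366·2.83) / 7.341 = 0.02681 mg/L.

0.0268 mg/L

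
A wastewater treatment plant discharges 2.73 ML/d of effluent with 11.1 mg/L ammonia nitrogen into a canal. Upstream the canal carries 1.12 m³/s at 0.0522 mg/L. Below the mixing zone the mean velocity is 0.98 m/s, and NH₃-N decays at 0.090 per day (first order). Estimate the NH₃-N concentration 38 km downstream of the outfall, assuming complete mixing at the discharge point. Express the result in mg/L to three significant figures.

2.73 ML/d = 0.0316 m³/s.
After complete mixing, C₀ = (0.0316·11.1 + 1.12·0.0522) / 1.152 = 0.3553 mg/L.
Travel time t = 3.8e+04 m / 0.98 m/s = 3.878e+04 s = 0.4488 d.
C = 0.3553·exp(−0.090·0.4488) = 0.3553·0.9604 = 0.3413 mg/L.

0.341 mg/L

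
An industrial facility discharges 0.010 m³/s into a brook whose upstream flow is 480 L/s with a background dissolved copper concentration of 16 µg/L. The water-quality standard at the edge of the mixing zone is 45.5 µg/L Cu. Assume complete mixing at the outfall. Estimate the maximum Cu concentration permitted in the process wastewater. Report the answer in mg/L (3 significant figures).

1.46 mg/L

480 L/s = 0.48 m³/s.
16 µg/L = 0.016 mg/L.
45.5 µg/L = 0.0455 mg/L.
Mass balance: 0.0455·0.49 = 0.01·Cₑ + 0.48·0.016.
Cₑ = (0.02229 − 0.00768) / 0.01 = 1.462 mg/L.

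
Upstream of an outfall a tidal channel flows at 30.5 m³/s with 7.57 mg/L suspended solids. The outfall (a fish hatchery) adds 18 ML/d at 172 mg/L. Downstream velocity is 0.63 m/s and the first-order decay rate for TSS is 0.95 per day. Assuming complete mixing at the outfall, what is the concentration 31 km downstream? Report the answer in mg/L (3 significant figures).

5.06 mg/L

18 ML/d = 0.2083 m³/s.
After complete mixing, C₀ = (0.2083·172 + 30.5·7.57) / 30.71 = 8.686 mg/L.
Travel time t = 3.1e+04 m / 0.63 m/s = 4.921e+04 s = 0.5695 d.
C = 8.686·exp(−0.95·0.5695) = 8.686·0.5821 = 5.056 mg/L.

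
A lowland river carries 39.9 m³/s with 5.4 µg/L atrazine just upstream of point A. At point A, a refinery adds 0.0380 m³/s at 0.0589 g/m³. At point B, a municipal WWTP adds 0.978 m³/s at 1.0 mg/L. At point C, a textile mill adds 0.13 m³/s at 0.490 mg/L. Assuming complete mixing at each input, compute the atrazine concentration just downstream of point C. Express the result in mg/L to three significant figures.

5.4 µg/L = 0.0054 mg/L.
After input A: C = (39.9·0.0054 + 0.038·0.0589) / 39.94 = 0.005451 mg/L.
After input B: C = (39.94·0.005451 + 0.978·1) / 40.92 = 0.02922 mg/L.
After input C: C = (40.92·0.02922 + 0.13·0.49) / 41.05 = 0.03068 mg/L.

0.0307 mg/L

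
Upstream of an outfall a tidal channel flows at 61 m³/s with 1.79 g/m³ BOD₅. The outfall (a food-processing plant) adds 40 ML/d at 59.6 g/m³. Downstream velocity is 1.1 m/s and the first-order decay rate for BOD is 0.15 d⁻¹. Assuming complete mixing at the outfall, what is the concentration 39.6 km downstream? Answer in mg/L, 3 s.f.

40 ML/d = 0.463 m³/s.
After complete mixing, C₀ = (0.463·59.6 + 61·1.79) / 61.46 = 2.225 mg/L.
Travel time t = 3.96e+04 m / 1.1 m/s = 3.6e+04 s = 0.4167 d.
C = 2.225·exp(−0.15·0.4167) = 2.225·0.9394 = 2.091 mg/L.

2.09 mg/L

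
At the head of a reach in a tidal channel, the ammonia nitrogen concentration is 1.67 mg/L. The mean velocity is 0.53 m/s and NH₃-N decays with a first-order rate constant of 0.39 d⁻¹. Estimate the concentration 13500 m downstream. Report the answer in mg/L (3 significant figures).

Travel time t = 13500 m / 0.53 m/s = 1.35e+04/0.53 = 2.547e+04 s = 0.2948 d.
First-order decay: C = 1.67·exp(−0.39·0.2948) = 1.67·0.8914 = 1.489 mg/L.

1.49 mg/L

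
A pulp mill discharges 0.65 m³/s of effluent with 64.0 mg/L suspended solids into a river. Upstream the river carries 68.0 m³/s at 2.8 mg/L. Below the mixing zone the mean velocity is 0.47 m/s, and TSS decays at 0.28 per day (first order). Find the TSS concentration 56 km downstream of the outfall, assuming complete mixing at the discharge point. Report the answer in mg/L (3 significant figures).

After complete mixing, C₀ = (0.65·64 + 68·2.8) / 68.65 = 3.379 mg/L.
Travel time t = 5.6e+04 m / 0.47 m/s = 1.191e+05 s = 1.379 d.
C = 3.379·exp(−0.28·1.379) = 3.379·0.6797 = 2.297 mg/L.

2.30 mg/L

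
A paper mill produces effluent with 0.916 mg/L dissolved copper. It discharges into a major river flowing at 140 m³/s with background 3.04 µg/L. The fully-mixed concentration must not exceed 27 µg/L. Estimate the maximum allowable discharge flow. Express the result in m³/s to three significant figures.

3.04 µg/L = 0.00304 mg/L.
27 µg/L = 0.027 mg/L.
Mass balance at complete mixing: C_std·(Q_w + Q_r) = Q_w·C_e + Q_r·C_b.
Rearranging, Q_w = Q_r·(C_std − C_b)/(C_e − C_std) = 140·(0.027 − 0.00304) / (0.916 − 0.027) = 3.773 m³/s.

3.77 m³/s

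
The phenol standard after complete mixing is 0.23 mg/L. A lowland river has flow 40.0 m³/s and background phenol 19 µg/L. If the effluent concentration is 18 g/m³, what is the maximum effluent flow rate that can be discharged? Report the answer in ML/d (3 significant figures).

19 µg/L = 0.019 mg/L.
Mass balance at complete mixing: C_std·(Q_w + Q_r) = Q_w·C_e + Q_r·C_b.
Rearranging, Q_w = Q_r·(C_std − C_b)/(C_e − C_std) = 40.0·(0.23 − 0.019) / (18 − 0.23) = 0.475 m³/s.
= 41.04 ML/d.

41.0 ML/d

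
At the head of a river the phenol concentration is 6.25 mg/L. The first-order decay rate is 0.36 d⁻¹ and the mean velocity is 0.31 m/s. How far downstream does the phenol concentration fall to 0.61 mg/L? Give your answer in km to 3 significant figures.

173 km

From C = C₀·e^(−kt), t = ln(C₀/C)/k = ln(6.25/0.61)/0.36 = 2.327/0.36 = 6.464 d.
Distance = v·t = 0.31 m/s × 5.585e+05 s = 1.731e+05 m = 173.1 km.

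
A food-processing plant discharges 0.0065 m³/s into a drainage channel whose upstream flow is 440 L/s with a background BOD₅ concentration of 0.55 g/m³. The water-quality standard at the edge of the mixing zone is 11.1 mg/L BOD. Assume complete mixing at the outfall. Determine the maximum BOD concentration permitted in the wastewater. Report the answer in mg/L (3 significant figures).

725 mg/L

440 L/s = 0.44 m³/s.
Mass balance: 11.1·0.4465 = 0.0065·Cₑ + 0.44·0.55.
Cₑ = (4.956 − 0.242) / 0.0065 = 725.3 mg/L.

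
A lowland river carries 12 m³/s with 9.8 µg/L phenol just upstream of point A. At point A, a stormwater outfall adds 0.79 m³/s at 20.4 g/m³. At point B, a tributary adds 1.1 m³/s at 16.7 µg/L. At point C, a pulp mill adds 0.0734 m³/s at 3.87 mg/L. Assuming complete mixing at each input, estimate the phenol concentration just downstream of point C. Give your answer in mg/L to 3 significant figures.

1.18 mg/L

9.8 µg/L = 0.0098 mg/L.
After input A: C = (12·0.0098 + 0.79·20.4) / 12.79 = 1.269 mg/L.
16.7 µg/L = 0.0167 mg/L.
After input B: C = (12.79·1.269 + 1.1·0.0167) / 13.89 = 1.17 mg/L.
After input C: C = (13.89·1.17 + 0.0734·3.87) / 13.96 = 1.184 mg/L.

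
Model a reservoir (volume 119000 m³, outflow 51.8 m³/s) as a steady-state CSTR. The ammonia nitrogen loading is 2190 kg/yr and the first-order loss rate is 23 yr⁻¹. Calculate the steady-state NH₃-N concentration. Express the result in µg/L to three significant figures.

Outflow Q = 51.8 m³/s × 3.156e+07 s/yr = 1.635e+09 m³/yr.
Steady-state CSTR mass balance: W = Q·C + k·V·C, so C = W/(Q + kV).
Q + kV = 1.635e+09 + 23·119000 = 1.637e+09 m³/yr.
C = 2190/1.637e+09 = 1.337e-06 kg/m³ = 0.001337 mg/L = 1.337 µg/L.

1.34 µg/L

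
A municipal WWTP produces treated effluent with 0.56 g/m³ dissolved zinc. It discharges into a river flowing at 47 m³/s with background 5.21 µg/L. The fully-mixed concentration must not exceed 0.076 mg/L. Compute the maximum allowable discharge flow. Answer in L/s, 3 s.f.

5.21 µg/L = 0.00521 mg/L.
Mass balance at complete mixing: C_std·(Q_w + Q_r) = Q_w·C_e + Q_r·C_b.
Rearranging, Q_w = Q_r·(C_std − C_b)/(C_e − C_std) = 47·(0.076 − 0.00521) / (0.56 − 0.076) = 6.874 m³/s.
= 6874 L/s.

6870 L/s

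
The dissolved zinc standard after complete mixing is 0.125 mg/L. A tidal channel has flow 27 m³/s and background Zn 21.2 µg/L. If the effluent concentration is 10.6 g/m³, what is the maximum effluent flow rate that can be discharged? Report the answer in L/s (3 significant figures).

268 L/s

21.2 µg/L = 0.0212 mg/L.
Mass balance at complete mixing: C_std·(Q_w + Q_r) = Q_w·C_e + Q_r·C_b.
Rearranging, Q_w = Q_r·(C_std − C_b)/(C_e − C_std) = 27·(0.125 − 0.0212) / (10.6 − 0.125) = 0.2676 m³/s.
= 267.6 L/s.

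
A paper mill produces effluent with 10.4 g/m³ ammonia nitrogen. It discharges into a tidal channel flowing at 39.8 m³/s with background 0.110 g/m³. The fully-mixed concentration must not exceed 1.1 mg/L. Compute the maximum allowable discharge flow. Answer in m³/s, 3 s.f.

Mass balance at complete mixing: C_std·(Q_w + Q_r) = Q_w·C_e + Q_r·C_b.
Rearranging, Q_w = Q_r·(C_std − C_b)/(C_e − C_std) = 39.8·(1.1 − 0.11) / (10.4 − 1.1) = 4.237 m³/s.

4.24 m³/s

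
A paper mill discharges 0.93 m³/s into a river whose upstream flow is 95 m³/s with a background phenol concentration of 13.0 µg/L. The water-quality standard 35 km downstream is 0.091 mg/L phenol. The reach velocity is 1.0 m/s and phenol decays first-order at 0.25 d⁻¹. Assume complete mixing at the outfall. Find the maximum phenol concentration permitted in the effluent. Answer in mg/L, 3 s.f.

13.0 µg/L = 0.013 mg/L.
Travel time to the compliance point: t = 3.5e+04/1.0 = 3.5e+04 s = 0.4051 d; decay factor exp(−0.25·0.4051) = 0.9037.
So the concentration just after mixing may be at most 0.091/0.9037 = 0.1007 mg/L.
Mass balance: 0.1007·95.93 = 0.93·Cₑ + 95·0.013.
Cₑ = (9.66 − 1.235) / 0.93 = 9.059 mg/L.

9.06 mg/L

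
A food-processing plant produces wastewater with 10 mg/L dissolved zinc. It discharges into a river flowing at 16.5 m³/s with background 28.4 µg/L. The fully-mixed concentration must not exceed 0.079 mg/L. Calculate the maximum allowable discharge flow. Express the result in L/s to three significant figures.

28.4 µg/L = 0.0284 mg/L.
Mass balance at complete mixing: C_std·(Q_w + Q_r) = Q_w·C_e + Q_r·C_b.
Rearranging, Q_w = Q_r·(C_std − C_b)/(C_e − C_std) = 16.5·(0.079 − 0.0284) / (10 − 0.079) = 0.08415 m³/s.
= 84.15 L/s.

84.2 L/s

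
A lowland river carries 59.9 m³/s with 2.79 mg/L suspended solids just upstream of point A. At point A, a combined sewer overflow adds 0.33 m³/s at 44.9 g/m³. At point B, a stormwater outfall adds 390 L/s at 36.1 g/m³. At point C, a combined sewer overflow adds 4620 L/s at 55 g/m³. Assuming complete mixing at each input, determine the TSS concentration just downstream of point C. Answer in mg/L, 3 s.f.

After input A: C = (59.9·2.79 + 0.33·44.9) / 60.23 = 3.021 mg/L.
390 L/s = 0.39 m³/s.
After input B: C = (60.23·3.021 + 0.39·36.1) / 60.62 = 3.234 mg/L.
4620 L/s = 4.62 m³/s.
After input C: C = (60.62·3.234 + 4.62·55) / 65.24 = 6.899 mg/L.

6.90 mg/L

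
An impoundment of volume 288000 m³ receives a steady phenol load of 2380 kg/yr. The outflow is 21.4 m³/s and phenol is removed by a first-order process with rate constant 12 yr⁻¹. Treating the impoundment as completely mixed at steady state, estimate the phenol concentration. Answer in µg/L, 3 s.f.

Outflow Q = 21.4 m³/s × 3.156e+07 s/yr = 6.753e+08 m³/yr.
Steady-state CSTR mass balance: W = Q·C + k·V·C, so C = W/(Q + kV).
Q + kV = 6.753e+08 + 12·288000 = 6.788e+08 m³/yr.
C = 2380/6.788e+08 = 3.506e-06 kg/m³ = 0.003506 mg/L = 3.506 µg/L.

3.51 µg/L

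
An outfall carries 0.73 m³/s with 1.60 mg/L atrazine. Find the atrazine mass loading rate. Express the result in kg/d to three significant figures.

101 kg/d

Mass flux = Q·C = 0.73 m³/s × 1.6 g/m³ = 1.168 g/s.
= 1.168 g/s × 86.4 = 100.9 kg/d.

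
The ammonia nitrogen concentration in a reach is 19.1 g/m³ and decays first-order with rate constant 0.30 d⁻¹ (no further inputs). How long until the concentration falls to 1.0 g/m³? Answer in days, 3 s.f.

t = ln(C₀/C)/k = ln(19.1/1.0)/0.30 = 2.95/0.30 = 9.832 d.

9.83 d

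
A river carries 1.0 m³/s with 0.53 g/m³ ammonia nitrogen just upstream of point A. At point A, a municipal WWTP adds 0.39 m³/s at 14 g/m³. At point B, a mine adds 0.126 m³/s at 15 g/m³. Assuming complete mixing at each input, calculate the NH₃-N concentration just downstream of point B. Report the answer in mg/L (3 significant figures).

5.20 mg/L

After input A: C = (1·0.53 + 0.39·14) / 1.39 = 4.309 mg/L.
After input B: C = (1.39·4.309 + 0.126·15) / 1.516 = 5.198 mg/L.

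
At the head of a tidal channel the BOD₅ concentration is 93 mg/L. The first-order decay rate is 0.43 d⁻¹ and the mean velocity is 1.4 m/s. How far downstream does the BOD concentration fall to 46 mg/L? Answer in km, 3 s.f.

From C = C₀·e^(−kt), t = ln(C₀/C)/k = ln(93/46)/0.43 = 0.704/0.43 = 1.637 d.
Distance = v·t = 1.4 m/s × 1.414e+05 s = 1.98e+05 m = 198 km.

198 km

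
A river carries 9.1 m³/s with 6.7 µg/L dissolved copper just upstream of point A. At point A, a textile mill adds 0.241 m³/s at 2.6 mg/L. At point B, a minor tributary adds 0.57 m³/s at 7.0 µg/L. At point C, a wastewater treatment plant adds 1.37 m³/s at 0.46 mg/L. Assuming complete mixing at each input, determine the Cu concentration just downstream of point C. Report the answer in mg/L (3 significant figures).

0.117 mg/L

6.7 µg/L = 0.0067 mg/L.
After input A: C = (9.1·0.0067 + 0.241·2.6) / 9.341 = 0.07361 mg/L.
7.0 µg/L = 0.007 mg/L.
After input B: C = (9.341·0.07361 + 0.57·0.007) / 9.911 = 0.06978 mg/L.
After input C: C = (9.911·0.06978 + 1.37·0.46) / 11.28 = 0.1172 mg/L.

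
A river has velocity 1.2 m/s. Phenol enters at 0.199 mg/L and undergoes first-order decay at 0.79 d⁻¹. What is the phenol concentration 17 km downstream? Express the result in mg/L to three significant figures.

Travel time t = 17 km / 1.2 m/s = 1.7e+04/1.2 = 1.417e+04 s = 0.164 d.
First-order decay: C = 0.199·exp(−0.79·0.164) = 0.199·0.8785 = 0.1748 mg/L.

0.175 mg/L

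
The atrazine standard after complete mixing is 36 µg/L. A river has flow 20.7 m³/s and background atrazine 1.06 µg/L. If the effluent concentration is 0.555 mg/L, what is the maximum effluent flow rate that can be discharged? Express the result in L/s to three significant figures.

1.06 µg/L = 0.00106 mg/L.
36 µg/L = 0.036 mg/L.
Mass balance at complete mixing: C_std·(Q_w + Q_r) = Q_w·C_e + Q_r·C_b.
Rearranging, Q_w = Q_r·(C_std − C_b)/(C_e − C_std) = 20.7·(0.036 − 0.00106) / (0.555 − 0.036) = 1.394 m³/s.
= 1394 L/s.

1390 L/s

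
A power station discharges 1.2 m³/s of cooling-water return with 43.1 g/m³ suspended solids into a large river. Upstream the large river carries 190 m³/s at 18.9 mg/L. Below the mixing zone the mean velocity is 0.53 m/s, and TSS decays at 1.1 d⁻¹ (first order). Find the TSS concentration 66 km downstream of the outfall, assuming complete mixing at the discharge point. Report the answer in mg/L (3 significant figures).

3.90 mg/L

After complete mixing, C₀ = (1.2·43.1 + 190·18.9) / 191.2 = 19.05 mg/L.
Travel time t = 6.6e+04 m / 0.53 m/s = 1.245e+05 s = 1.441 d.
C = 19.05·exp(−1.1·1.441) = 19.05·0.2049 = 3.903 mg/L.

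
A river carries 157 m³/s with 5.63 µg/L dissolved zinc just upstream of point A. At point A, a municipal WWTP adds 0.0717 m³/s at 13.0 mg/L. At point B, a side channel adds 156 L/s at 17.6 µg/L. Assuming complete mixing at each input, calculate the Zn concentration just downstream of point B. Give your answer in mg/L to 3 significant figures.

0.0116 mg/L

5.63 µg/L = 0.00563 mg/L.
After input A: C = (157·0.00563 + 0.0717·13) / 157.1 = 0.01156 mg/L.
156 L/s = 0.156 m³/s.
17.6 µg/L = 0.0176 mg/L.
After input B: C = (157.1·0.01156 + 0.156·0.0176) / 157.2 = 0.01157 mg/L.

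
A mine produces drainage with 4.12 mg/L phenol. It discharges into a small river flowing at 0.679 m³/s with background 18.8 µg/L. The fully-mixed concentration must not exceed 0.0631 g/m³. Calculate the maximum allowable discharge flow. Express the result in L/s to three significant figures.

18.8 µg/L = 0.0188 mg/L.
Mass balance at complete mixing: C_std·(Q_w + Q_r) = Q_w·C_e + Q_r·C_b.
Rearranging, Q_w = Q_r·(C_std − C_b)/(C_e − C_std) = 0.679·(0.0631 − 0.0188) / (4.12 − 0.0631) = 0.007414 m³/s.
= 7.414 L/s.

7.41 L/s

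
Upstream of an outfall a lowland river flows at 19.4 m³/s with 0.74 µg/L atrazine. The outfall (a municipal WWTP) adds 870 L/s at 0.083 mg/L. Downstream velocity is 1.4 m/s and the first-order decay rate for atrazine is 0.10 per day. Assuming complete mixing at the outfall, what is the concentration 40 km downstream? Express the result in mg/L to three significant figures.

0.00413 mg/L

870 L/s = 0.87 m³/s.
0.74 µg/L = 0.00074 mg/L.
After complete mixing, C₀ = (0.87·0.083 + 19.4·0.00074) / 20.27 = 0.004271 mg/L.
Travel time t = 4e+04 m / 1.4 m/s = 2.857e+04 s = 0.3307 d.
C = 0.004271·exp(−0.10·0.3307) = 0.004271·0.9675 = 0.004132 mg/L.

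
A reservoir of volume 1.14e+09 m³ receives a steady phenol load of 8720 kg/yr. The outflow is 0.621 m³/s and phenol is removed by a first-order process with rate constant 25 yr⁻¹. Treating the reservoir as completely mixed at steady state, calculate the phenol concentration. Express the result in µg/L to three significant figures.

0.306 µg/L

Outflow Q = 0.621 m³/s × 3.156e+07 s/yr = 1.96e+07 m³/yr.
Steady-state CSTR mass balance: W = Q·C + k·V·C, so C = W/(Q + kV).
Q + kV = 1.96e+07 + 25·1.14e+09 = 2.852e+10 m³/yr.
C = 8720/2.852e+10 = 3.058e-07 kg/m³ = 0.0003058 mg/L = 0.3058 µg/L.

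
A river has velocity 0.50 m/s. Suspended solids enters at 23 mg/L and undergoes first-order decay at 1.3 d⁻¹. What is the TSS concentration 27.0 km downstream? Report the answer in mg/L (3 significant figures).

10.2 mg/L

Travel time t = 27.0 km / 0.50 m/s = 2.7e+04/0.50 = 5.4e+04 s = 0.625 d.
First-order decay: C = 23·exp(−1.3·0.625) = 23·0.4437 = 10.21 mg/L.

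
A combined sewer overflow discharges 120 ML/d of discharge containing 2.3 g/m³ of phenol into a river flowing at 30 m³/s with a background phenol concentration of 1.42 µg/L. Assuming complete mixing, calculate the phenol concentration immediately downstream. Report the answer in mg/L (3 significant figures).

0.103 mg/L

120 ML/d = 1.389 m³/s.
1.42 µg/L = 0.00142 mg/L.
Conservation of mass across the mixing zone: C = (1.389·2.3 + 30·0.00142) / (1.389 + 30) = 3.237/31.39 = 0.1031 mg/L.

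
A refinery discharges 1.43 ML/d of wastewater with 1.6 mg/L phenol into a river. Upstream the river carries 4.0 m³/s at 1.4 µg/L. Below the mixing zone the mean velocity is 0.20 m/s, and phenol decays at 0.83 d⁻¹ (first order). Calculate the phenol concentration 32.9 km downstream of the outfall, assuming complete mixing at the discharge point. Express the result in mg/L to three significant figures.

0.00164 mg/L

1.43 ML/d = 0.01655 m³/s.
1.4 µg/L = 0.0014 mg/L.
After complete mixing, C₀ = (0.01655·1.6 + 4·0.0014) / 4.017 = 0.007987 mg/L.
Travel time t = 3.29e+04 m / 0.20 m/s = 1.645e+05 s = 1.904 d.
C = 0.007987·exp(−0.83·1.904) = 0.007987·0.2059 = 0.001645 mg/L.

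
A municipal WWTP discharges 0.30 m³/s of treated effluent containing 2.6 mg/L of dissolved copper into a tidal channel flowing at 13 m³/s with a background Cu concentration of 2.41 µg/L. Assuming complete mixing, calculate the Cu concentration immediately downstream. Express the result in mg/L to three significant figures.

2.41 µg/L = 0.00241 mg/L.
By mass balance at complete mixing, C = (0.3·2.6 + 13·0.00241) / (0.3 + 13) = 0.8113/13.3 = 0.061 mg/L.

0.0610 mg/L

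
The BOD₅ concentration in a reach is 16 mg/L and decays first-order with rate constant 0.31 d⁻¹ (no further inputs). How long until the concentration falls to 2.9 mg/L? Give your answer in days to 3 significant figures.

5.51 d

t = ln(C₀/C)/k = ln(16/2.9)/0.31 = 1.708/0.31 = 5.509 d.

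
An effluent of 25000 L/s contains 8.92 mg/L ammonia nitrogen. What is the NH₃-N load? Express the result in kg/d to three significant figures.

25000 L/s = 25 m³/s.
Mass flux = Q·C = 25 m³/s × 8.92 g/m³ = 223 g/s.
= 223 g/s × 86.4 = 1.927e+04 kg/d.

19300 kg/d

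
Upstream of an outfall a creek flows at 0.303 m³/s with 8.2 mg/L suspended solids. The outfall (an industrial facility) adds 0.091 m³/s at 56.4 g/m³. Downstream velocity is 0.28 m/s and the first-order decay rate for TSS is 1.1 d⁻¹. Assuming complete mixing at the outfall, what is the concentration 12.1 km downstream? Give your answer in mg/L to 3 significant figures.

After complete mixing, C₀ = (0.091·56.4 + 0.303·8.2) / 0.394 = 19.33 mg/L.
Travel time t = 1.21e+04 m / 0.28 m/s = 4.321e+04 s = 0.5002 d.
C = 19.33·exp(−1.1·0.5002) = 19.33·0.5768 = 11.15 mg/L.

11.2 mg/L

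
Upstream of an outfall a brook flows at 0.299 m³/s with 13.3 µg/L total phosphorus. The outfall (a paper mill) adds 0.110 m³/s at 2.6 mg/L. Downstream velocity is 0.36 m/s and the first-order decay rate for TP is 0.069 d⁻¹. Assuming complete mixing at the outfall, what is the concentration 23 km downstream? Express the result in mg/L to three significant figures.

13.3 µg/L = 0.0133 mg/L.
After complete mixing, C₀ = (0.11·2.6 + 0.299·0.0133) / 0.409 = 0.709 mg/L.
Travel time t = 2.3e+04 m / 0.36 m/s = 6.389e+04 s = 0.7395 d.
C = 0.709·exp(−0.069·0.7395) = 0.709·0.9503 = 0.6737 mg/L.

0.674 mg/L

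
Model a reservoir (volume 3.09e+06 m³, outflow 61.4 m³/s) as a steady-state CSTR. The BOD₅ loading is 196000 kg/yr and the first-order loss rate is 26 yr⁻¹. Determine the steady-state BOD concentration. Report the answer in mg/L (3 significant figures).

Outflow Q = 61.4 m³/s × 3.156e+07 s/yr = 1.938e+09 m³/yr.
Steady-state CSTR mass balance: W = Q·C + k·V·C, so C = W/(Q + kV).
Q + kV = 1.938e+09 + 26·3.09e+06 = 2.018e+09 m³/yr.
C = 196000/2.018e+09 = 9.713e-05 kg/m³ = 0.09713 mg/L.

0.0971 mg/L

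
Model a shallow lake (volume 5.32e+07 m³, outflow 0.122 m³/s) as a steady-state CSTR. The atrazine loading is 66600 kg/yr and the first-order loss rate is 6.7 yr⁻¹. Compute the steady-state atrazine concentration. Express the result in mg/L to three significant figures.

Outflow Q = 0.122 m³/s × 3.156e+07 s/yr = 3.85e+06 m³/yr.
Steady-state CSTR mass balance: W = Q·C + k·V·C, so C = W/(Q + kV).
Q + kV = 3.85e+06 + 6.7·5.32e+07 = 3.603e+08 m³/yr.
C = 66600/3.603e+08 = 0.0001849 kg/m³ = 0.1849 mg/L.

0.185 mg/L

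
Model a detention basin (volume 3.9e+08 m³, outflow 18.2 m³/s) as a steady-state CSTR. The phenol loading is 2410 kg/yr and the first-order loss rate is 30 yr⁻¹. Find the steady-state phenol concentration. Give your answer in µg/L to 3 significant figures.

Outflow Q = 18.2 m³/s × 3.156e+07 s/yr = 5.743e+08 m³/yr.
Steady-state CSTR mass balance: W = Q·C + k·V·C, so C = W/(Q + kV).
Q + kV = 5.743e+08 + 30·3.9e+08 = 1.227e+10 m³/yr.
C = 2410/1.227e+10 = 1.963e-07 kg/m³ = 0.0001963 mg/L = 0.1963 µg/L.

0.196 µg/L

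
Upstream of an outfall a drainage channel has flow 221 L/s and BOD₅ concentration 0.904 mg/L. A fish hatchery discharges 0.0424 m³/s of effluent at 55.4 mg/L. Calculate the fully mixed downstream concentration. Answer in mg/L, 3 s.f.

221 L/s = 0.221 m³/s.
Flow-weighted mixing gives C = (0.0424·55.4 + 0.221·0.904) / (0.0424 + 0.221) = 2.549/0.2634 = 9.676 mg/L.

9.68 mg/L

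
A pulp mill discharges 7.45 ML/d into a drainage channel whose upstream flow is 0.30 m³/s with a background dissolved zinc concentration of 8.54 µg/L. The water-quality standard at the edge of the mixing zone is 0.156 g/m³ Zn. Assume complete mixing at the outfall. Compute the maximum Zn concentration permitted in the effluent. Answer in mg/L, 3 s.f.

0.669 mg/L

7.45 ML/d = 0.08623 m³/s.
8.54 µg/L = 0.00854 mg/L.
Mass balance: 0.156·0.3862 = 0.08623·Cₑ + 0.3·0.00854.
Cₑ = (0.06025 − 0.002562) / 0.08623 = 0.669 mg/L.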